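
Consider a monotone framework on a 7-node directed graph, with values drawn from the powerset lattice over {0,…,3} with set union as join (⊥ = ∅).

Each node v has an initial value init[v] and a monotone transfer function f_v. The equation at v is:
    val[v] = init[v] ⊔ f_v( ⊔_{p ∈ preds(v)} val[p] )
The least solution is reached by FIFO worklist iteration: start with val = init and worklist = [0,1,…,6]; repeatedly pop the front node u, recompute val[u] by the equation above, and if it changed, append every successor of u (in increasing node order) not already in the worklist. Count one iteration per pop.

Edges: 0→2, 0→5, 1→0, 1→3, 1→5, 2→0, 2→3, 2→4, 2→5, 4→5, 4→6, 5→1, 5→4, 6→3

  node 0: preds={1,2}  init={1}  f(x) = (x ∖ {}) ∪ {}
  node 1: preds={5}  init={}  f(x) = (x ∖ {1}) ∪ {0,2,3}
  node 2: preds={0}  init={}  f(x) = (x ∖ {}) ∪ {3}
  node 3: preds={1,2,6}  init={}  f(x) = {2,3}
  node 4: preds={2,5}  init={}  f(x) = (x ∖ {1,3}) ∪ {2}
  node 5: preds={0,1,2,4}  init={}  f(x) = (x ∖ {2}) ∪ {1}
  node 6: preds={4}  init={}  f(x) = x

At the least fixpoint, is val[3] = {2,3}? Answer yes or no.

Worklist (17 pops):
  #1 pop 0: in={} → {1} (no change)
  #2 pop 1: in={} → {0,2,3} (was {}); enqueue [0]
  #3 pop 2: in={1} → {1,3} (was {}); enqueue []
  #4 pop 3: in={0,1,2,3} → {2,3} (was {}); enqueue []
  #5 pop 4: in={1,3} → {2} (was {}); enqueue []
  #6 pop 5: in={0,1,2,3} → {0,1,3} (was {}); enqueue [1,4]
  #7 pop 6: in={2} → {2} (was {}); enqueue [3]
  #8 pop 0: in={0,1,2,3} → {0,1,2,3} (was {1}); enqueue [2,5]
  #9 pop 1: in={0,1,3} → {0,2,3} (no change)
  #10 pop 4: in={0,1,3} → {0,2} (was {2}); enqueue [6]
  #11 pop 3: in={0,1,2,3} → {2,3} (no change)
  #12 pop 2: in={0,1,2,3} → {0,1,2,3} (was {1,3}); enqueue [0,3,4]
  #13 pop 5: in={0,1,2,3} → {0,1,3} (no change)
  #14 pop 6: in={0,2} → {0,2} (was {2}); enqueue []
  #15 pop 0: in={0,1,2,3} → {0,1,2,3} (no change)
  #16 pop 3: in={0,1,2,3} → {2,3} (no change)
  #17 pop 4: in={0,1,2,3} → {0,2} (no change)

Fixpoint:
  val[0] = {0,1,2,3}
  val[1] = {0,2,3}
  val[2] = {0,1,2,3}
  val[3] = {2,3}
  val[4] = {0,2}
  val[5] = {0,1,3}
  val[6] = {0,2}

yes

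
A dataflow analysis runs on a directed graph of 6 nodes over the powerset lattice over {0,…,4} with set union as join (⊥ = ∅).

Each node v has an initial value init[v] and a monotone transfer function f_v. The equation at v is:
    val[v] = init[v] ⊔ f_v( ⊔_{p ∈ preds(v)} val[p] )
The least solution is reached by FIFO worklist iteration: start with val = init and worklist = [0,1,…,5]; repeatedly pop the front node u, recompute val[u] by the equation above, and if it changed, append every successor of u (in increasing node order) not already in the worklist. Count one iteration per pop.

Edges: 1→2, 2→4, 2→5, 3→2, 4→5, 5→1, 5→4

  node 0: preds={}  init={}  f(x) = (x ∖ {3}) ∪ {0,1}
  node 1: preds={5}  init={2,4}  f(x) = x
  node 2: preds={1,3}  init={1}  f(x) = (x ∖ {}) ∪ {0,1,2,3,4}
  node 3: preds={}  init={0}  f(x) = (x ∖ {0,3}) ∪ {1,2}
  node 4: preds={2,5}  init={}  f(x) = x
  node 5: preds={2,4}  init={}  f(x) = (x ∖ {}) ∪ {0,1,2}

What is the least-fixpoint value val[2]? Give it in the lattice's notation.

{0,1,2,3,4}

Worklist (10 pops):
  #1 pop 0: in={} → {0,1} (was {}); enqueue []
  #2 pop 1: in={} → {2,4} (no change)
  #3 pop 2: in={0,2,4} → {0,1,2,3,4} (was {1}); enqueue []
  #4 pop 3: in={} → {0,1,2} (was {0}); enqueue [2]
  #5 pop 4: in={0,1,2,3,4} → {0,1,2,3,4} (was {}); enqueue []
  #6 pop 5: in={0,1,2,3,4} → {0,1,2,3,4} (was {}); enqueue [1,4]
  #7 pop 2: in={0,1,2,4} → {0,1,2,3,4} (no change)
  #8 pop 1: in={0,1,2,3,4} → {0,1,2,3,4} (was {2,4}); enqueue [2]
  #9 pop 4: in={0,1,2,3,4} → {0,1,2,3,4} (no change)
  #10 pop 2: in={0,1,2,3,4} → {0,1,2,3,4} (no change)

Fixpoint:
  val[0] = {0,1}
  val[1] = {0,1,2,3,4}
  val[2] = {0,1,2,3,4}
  val[3] = {0,1,2}
  val[4] = {0,1,2,3,4}
  val[5] = {0,1,2,3,4}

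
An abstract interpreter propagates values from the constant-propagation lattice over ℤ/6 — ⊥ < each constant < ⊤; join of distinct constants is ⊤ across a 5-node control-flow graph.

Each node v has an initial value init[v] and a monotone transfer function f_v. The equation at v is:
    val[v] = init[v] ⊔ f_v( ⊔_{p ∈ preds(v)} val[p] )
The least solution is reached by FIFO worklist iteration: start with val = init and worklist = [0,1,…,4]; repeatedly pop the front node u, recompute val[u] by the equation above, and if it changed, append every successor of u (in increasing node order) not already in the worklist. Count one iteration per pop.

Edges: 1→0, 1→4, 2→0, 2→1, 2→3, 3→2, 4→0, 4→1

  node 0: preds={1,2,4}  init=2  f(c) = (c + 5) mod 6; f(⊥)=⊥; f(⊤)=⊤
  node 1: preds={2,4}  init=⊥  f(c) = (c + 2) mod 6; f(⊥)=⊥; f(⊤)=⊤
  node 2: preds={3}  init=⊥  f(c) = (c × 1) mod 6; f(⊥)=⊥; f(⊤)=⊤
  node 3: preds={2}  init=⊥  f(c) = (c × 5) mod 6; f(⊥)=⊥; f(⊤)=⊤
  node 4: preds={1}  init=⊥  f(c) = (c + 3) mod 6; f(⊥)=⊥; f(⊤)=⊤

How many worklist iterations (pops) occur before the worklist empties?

Trace (5 dequeues):
  [1] u=0 | in ⊥ | out 2 | ==
  [2] u=1 | in ⊥ | out ⊥ | ==
  [3] u=2 | in ⊥ | out ⊥ | ==
  [4] u=3 | in ⊥ | out ⊥ | ==
  [5] u=4 | in ⊥ | out ⊥ | ==

Converged values:
  [0] 2
  [1] ⊥
  [2] ⊥
  [3] ⊥
  [4] ⊥

5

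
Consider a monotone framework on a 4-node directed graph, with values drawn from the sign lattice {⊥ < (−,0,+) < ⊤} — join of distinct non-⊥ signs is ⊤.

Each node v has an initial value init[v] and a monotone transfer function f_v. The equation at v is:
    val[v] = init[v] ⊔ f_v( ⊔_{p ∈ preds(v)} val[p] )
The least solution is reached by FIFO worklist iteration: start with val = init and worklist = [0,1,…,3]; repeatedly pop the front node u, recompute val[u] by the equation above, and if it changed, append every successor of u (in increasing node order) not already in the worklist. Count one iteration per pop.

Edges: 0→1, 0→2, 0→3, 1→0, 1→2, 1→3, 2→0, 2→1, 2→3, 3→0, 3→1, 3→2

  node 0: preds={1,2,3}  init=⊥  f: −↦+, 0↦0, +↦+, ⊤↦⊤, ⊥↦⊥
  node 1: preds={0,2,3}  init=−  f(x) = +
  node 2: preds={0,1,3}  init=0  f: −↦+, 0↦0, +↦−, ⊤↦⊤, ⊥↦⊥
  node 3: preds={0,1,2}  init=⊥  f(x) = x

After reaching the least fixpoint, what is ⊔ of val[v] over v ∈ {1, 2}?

Iteration log — 7 steps:
  step 1. node 0  ⊔preds=⊤  new=⊤  old=⊥  +wl: 
  step 2. node 1  ⊔preds=⊤  new=⊤  old=−  +wl: 0
  step 3. node 2  ⊔preds=⊤  new=⊤  old=0  +wl: 1
  step 4. node 3  ⊔preds=⊤  new=⊤  old=⊥  +wl: 2
  step 5. node 0  ⊔preds=⊤  new=⊤  stable
  step 6. node 1  ⊔preds=⊤  new=⊤  stable
  step 7. node 2  ⊔preds=⊤  new=⊤  stable

Least fixpoint reached:
  node 0: ⊤
  node 1: ⊤
  node 2: ⊤
  node 3: ⊤

⊤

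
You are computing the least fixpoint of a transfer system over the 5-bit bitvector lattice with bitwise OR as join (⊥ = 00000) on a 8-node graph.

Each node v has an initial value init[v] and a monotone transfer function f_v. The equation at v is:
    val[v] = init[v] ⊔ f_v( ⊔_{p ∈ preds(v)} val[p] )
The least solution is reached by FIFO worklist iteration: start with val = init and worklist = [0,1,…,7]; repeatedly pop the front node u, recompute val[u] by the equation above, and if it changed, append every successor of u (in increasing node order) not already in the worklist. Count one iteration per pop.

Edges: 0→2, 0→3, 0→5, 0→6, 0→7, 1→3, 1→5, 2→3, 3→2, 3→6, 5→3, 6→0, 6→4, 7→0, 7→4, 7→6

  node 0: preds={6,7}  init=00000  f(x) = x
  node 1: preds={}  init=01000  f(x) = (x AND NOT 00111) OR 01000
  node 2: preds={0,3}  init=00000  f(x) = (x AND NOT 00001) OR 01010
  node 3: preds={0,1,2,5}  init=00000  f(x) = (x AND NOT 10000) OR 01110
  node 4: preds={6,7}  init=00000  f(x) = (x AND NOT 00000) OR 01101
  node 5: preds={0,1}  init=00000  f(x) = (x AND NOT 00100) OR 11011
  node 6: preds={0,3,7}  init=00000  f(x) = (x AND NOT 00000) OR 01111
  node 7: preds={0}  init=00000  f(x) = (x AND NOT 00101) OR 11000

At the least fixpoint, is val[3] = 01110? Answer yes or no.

no

Worklist (20 pops):
  #1 pop 0: in=00000 → 00000 (no change)
  #2 pop 1: in=00000 → 01000 (no change)
  #3 pop 2: in=00000 → 01010 (was 00000); enqueue []
  #4 pop 3: in=01010 → 01110 (was 00000); enqueue [2]
  #5 pop 4: in=00000 → 01101 (was 00000); enqueue []
  #6 pop 5: in=01000 → 11011 (was 00000); enqueue [3]
  #7 pop 6: in=01110 → 01111 (was 00000); enqueue [0,4]
  #8 pop 7: in=00000 → 11000 (was 00000); enqueue [6]
  #9 pop 2: in=01110 → 01110 (was 01010); enqueue []
  #10 pop 3: in=11111 → 01111 (was 01110); enqueue [2]
  #11 pop 0: in=11111 → 11111 (was 00000); enqueue [3,5,7]
  #12 pop 4: in=11111 → 11111 (was 01101); enqueue []
  #13 pop 6: in=11111 → 11111 (was 01111); enqueue [0,4]
  #14 pop 2: in=11111 → 11110 (was 01110); enqueue []
  #15 pop 3: in=11111 → 01111 (no change)
  #16 pop 5: in=11111 → 11011 (no change)
  #17 pop 7: in=11111 → 11010 (was 11000); enqueue [6]
  #18 pop 0: in=11111 → 11111 (no change)
  #19 pop 4: in=11111 → 11111 (no change)
  #20 pop 6: in=11111 → 11111 (no change)

Fixpoint:
  val[0] = 11111
  val[1] = 01000
  val[2] = 11110
  val[3] = 01111
  val[4] = 11111
  val[5] = 11011
  val[6] = 11111
  val[7] = 11010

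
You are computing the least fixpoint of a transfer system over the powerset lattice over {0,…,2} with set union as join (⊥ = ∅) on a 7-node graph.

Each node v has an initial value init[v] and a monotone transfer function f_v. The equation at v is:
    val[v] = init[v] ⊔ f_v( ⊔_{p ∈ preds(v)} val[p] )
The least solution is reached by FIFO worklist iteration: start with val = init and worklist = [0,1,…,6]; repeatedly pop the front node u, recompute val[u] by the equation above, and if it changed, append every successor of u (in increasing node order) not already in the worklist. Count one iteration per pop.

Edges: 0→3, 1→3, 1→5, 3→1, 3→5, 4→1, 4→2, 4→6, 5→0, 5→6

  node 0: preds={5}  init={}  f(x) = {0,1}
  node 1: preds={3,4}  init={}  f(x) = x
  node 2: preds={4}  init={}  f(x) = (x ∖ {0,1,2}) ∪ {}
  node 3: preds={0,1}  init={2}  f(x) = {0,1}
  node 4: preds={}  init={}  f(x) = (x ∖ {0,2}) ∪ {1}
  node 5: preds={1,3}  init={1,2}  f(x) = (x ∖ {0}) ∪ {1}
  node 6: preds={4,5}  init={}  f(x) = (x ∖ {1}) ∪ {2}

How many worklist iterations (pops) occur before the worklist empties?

Iteration log — 11 steps:
  step 1. node 0  ⊔preds={1,2}  new={0,1}  old={}  +wl: 
  step 2. node 1  ⊔preds={2}  new={2}  old={}  +wl: 
  step 3. node 2  ⊔preds={}  new={}  stable
  step 4. node 3  ⊔preds={0,1,2}  new={0,1,2}  old={2}  +wl: 1
  step 5. node 4  ⊔preds={}  new={1}  old={}  +wl: 2
  step 6. node 5  ⊔preds={0,1,2}  new={1,2}  stable
  step 7. node 6  ⊔preds={1,2}  new={2}  old={}  +wl: 
  step 8. node 1  ⊔preds={0,1,2}  new={0,1,2}  old={2}  +wl: 3,5
  step 9. node 2  ⊔preds={1}  new={}  stable
  step 10. node 3  ⊔preds={0,1,2}  new={0,1,2}  stable
  step 11. node 5  ⊔preds={0,1,2}  new={1,2}  stable

Least fixpoint reached:
  node 0: {0,1}
  node 1: {0,1,2}
  node 2: {}
  node 3: {0,1,2}
  node 4: {1}
  node 5: {1,2}
  node 6: {2}

11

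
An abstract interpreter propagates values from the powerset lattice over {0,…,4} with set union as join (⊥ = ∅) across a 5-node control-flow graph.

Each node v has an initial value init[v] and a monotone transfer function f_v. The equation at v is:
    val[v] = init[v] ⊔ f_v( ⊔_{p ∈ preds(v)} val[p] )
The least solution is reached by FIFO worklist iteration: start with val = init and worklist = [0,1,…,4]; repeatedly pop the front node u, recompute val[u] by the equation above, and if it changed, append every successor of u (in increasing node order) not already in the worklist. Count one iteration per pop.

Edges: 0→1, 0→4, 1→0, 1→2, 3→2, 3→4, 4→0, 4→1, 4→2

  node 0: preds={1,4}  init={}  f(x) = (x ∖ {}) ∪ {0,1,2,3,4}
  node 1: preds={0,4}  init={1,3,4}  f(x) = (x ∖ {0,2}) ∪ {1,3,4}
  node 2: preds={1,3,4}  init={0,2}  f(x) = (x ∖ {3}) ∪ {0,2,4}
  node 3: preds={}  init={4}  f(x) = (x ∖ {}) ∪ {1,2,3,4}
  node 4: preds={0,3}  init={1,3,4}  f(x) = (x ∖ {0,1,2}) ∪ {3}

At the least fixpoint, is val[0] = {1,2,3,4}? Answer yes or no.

no

Trace (6 dequeues):
  [1] u=0 | in {1,3,4} | out {0,1,2,3,4} | prev {} | push {}
  [2] u=1 | in {0,1,2,3,4} | out {1,3,4} | ==
  [3] u=2 | in {1,3,4} | out {0,1,2,4} | prev {0,2} | push {}
  [4] u=3 | in {} | out {1,2,3,4} | prev {4} | push {2}
  [5] u=4 | in {0,1,2,3,4} | out {1,3,4} | ==
  [6] u=2 | in {1,2,3,4} | out {0,1,2,4} | ==

Converged values:
  [0] {0,1,2,3,4}
  [1] {1,3,4}
  [2] {0,1,2,4}
  [3] {1,2,3,4}
  [4] {1,3,4}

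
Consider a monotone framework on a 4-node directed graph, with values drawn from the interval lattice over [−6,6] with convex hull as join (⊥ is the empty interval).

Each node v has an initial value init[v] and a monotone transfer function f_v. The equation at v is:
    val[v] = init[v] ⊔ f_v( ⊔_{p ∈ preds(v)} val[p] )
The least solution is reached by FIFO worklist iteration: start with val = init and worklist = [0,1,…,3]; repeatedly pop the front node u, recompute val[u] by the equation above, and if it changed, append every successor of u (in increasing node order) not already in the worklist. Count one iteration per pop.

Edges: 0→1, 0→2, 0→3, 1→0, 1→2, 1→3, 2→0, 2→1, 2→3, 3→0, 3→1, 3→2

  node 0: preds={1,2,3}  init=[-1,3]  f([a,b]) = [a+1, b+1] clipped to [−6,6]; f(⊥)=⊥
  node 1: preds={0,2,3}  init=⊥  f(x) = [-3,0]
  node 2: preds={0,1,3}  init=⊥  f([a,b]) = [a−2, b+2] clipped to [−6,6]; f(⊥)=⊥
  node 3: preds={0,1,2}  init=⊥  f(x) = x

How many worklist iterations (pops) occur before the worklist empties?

12

Iteration log — 12 steps:
  step 1. node 0  ⊔preds=⊥  new=[-1,3]  stable
  step 2. node 1  ⊔preds=[-1,3]  new=[-3,0]  old=⊥  +wl: 0
  step 3. node 2  ⊔preds=[-3,3]  new=[-5,5]  old=⊥  +wl: 1
  step 4. node 3  ⊔preds=[-5,5]  new=[-5,5]  old=⊥  +wl: 2
  step 5. node 0  ⊔preds=[-5,5]  new=[-4,6]  old=[-1,3]  +wl: 3
  step 6. node 1  ⊔preds=[-5,6]  new=[-3,0]  stable
  step 7. node 2  ⊔preds=[-5,6]  new=[-6,6]  old=[-5,5]  +wl: 0,1
  step 8. node 3  ⊔preds=[-6,6]  new=[-6,6]  old=[-5,5]  +wl: 2
  step 9. node 0  ⊔preds=[-6,6]  new=[-5,6]  old=[-4,6]  +wl: 3
  step 10. node 1  ⊔preds=[-6,6]  new=[-3,0]  stable
  step 11. node 2  ⊔preds=[-6,6]  new=[-6,6]  stable
  step 12. node 3  ⊔preds=[-6,6]  new=[-6,6]  stable

Least fixpoint reached:
  node 0: [-5,6]
  node 1: [-3,0]
  node 2: [-6,6]
  node 3: [-6,6]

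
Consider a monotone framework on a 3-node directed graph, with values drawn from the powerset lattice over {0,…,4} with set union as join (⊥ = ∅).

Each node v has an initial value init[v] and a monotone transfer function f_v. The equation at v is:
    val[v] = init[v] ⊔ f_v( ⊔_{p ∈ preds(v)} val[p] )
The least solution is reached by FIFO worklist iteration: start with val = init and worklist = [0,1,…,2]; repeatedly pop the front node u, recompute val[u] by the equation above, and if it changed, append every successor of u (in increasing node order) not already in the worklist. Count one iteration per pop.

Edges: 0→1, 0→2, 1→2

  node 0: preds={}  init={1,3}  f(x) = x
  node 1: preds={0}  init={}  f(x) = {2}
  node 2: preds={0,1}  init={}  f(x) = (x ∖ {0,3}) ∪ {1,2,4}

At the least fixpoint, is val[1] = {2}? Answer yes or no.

yes

Worklist (3 pops):
  #1 pop 0: in={} → {1,3} (no change)
  #2 pop 1: in={1,3} → {2} (was {}); enqueue []
  #3 pop 2: in={1,2,3} → {1,2,4} (was {}); enqueue []

Fixpoint:
  val[0] = {1,3}
  val[1] = {2}
  val[2] = {1,2,4}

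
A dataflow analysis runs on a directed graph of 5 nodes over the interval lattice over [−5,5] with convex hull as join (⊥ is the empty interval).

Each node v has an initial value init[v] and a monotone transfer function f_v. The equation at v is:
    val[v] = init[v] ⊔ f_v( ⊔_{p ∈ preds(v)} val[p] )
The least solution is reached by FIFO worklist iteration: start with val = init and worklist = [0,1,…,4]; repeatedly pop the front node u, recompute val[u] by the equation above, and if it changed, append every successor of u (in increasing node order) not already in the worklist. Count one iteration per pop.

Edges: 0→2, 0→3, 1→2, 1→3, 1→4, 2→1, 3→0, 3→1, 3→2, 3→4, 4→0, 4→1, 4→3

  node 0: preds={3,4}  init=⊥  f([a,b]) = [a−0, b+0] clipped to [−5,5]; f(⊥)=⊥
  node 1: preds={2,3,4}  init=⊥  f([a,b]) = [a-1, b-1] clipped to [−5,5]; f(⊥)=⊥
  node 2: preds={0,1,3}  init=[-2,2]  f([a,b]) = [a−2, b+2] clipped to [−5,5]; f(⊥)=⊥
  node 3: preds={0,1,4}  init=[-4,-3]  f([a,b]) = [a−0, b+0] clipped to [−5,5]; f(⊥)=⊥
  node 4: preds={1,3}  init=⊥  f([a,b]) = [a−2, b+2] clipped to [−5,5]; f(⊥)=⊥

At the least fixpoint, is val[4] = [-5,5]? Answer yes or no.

Trace (18 dequeues):
  [1] u=0 | in [-4,-3] | out [-4,-3] | prev ⊥ | push {}
  [2] u=1 | in [-4,2] | out [-5,1] | prev ⊥ | push {}
  [3] u=2 | in [-5,1] | out [-5,3] | prev [-2,2] | push {1}
  [4] u=3 | in [-5,1] | out [-5,1] | prev [-4,-3] | push {0,2}
  [5] u=4 | in [-5,1] | out [-5,3] | prev ⊥ | push {3}
  [6] u=1 | in [-5,3] | out [-5,2] | prev [-5,1] | push {4}
  [7] u=0 | in [-5,3] | out [-5,3] | prev [-4,-3] | push {}
  [8] u=2 | in [-5,3] | out [-5,5] | prev [-5,3] | push {1}
  [9] u=3 | in [-5,3] | out [-5,3] | prev [-5,1] | push {0,2}
  [10] u=4 | in [-5,3] | out [-5,5] | prev [-5,3] | push {3}
  [11] u=1 | in [-5,5] | out [-5,4] | prev [-5,2] | push {4}
  [12] u=0 | in [-5,5] | out [-5,5] | prev [-5,3] | push {}
  [13] u=2 | in [-5,5] | out [-5,5] | ==
  [14] u=3 | in [-5,5] | out [-5,5] | prev [-5,3] | push {0,1,2}
  [15] u=4 | in [-5,5] | out [-5,5] | ==
  [16] u=0 | in [-5,5] | out [-5,5] | ==
  [17] u=1 | in [-5,5] | out [-5,4] | ==
  [18] u=2 | in [-5,5] | out [-5,5] | ==

Converged values:
  [0] [-5,5]
  [1] [-5,4]
  [2] [-5,5]
  [3] [-5,5]
  [4] [-5,5]

yes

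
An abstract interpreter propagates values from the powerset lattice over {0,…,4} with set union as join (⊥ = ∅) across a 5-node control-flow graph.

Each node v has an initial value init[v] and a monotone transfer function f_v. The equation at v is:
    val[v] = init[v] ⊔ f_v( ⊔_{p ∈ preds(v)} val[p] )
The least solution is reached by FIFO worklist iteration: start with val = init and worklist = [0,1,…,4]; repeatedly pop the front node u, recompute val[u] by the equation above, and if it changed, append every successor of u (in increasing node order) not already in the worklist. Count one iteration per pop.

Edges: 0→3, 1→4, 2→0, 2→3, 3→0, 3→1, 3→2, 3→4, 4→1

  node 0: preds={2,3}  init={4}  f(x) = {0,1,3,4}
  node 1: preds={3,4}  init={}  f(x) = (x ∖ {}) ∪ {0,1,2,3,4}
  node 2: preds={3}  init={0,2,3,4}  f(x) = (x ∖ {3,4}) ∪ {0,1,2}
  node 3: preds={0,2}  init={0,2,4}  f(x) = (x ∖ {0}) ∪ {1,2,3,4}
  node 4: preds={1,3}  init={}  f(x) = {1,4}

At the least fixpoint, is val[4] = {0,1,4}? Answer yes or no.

no

Worklist (8 pops):
  #1 pop 0: in={0,2,3,4} → {0,1,3,4} (was {4}); enqueue []
  #2 pop 1: in={0,2,4} → {0,1,2,3,4} (was {}); enqueue []
  #3 pop 2: in={0,2,4} → {0,1,2,3,4} (was {0,2,3,4}); enqueue [0]
  #4 pop 3: in={0,1,2,3,4} → {0,1,2,3,4} (was {0,2,4}); enqueue [1,2]
  #5 pop 4: in={0,1,2,3,4} → {1,4} (was {}); enqueue []
  #6 pop 0: in={0,1,2,3,4} → {0,1,3,4} (no change)
  #7 pop 1: in={0,1,2,3,4} → {0,1,2,3,4} (no change)
  #8 pop 2: in={0,1,2,3,4} → {0,1,2,3,4} (no change)

Fixpoint:
  val[0] = {0,1,3,4}
  val[1] = {0,1,2,3,4}
  val[2] = {0,1,2,3,4}
  val[3] = {0,1,2,3,4}
  val[4] = {1,4}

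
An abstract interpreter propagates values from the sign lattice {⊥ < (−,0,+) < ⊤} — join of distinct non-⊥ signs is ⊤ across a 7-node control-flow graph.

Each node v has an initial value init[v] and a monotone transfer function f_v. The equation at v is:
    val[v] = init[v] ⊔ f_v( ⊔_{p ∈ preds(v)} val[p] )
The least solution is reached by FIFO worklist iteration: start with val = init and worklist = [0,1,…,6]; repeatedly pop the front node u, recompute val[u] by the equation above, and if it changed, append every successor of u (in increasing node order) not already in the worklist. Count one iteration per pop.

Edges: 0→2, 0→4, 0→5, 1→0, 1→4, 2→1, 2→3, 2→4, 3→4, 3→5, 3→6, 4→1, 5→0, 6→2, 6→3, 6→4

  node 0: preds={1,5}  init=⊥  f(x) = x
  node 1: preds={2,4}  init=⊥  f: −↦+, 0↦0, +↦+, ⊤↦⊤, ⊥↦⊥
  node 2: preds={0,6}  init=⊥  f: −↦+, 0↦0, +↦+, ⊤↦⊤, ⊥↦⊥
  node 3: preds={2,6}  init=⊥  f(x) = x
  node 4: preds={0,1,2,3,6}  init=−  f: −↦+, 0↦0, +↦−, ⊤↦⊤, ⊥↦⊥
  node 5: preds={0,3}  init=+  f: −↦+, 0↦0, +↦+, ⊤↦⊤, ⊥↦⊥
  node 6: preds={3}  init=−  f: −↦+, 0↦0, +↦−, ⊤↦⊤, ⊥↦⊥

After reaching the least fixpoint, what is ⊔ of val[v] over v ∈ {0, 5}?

⊤

Worklist (14 pops):
  #1 pop 0: in=+ → + (was ⊥); enqueue []
  #2 pop 1: in=− → + (was ⊥); enqueue [0]
  #3 pop 2: in=⊤ → ⊤ (was ⊥); enqueue [1]
  #4 pop 3: in=⊤ → ⊤ (was ⊥); enqueue []
  #5 pop 4: in=⊤ → ⊤ (was −); enqueue []
  #6 pop 5: in=⊤ → ⊤ (was +); enqueue []
  #7 pop 6: in=⊤ → ⊤ (was −); enqueue [2,3,4]
  #8 pop 0: in=⊤ → ⊤ (was +); enqueue [5]
  #9 pop 1: in=⊤ → ⊤ (was +); enqueue [0]
  #10 pop 2: in=⊤ → ⊤ (no change)
  #11 pop 3: in=⊤ → ⊤ (no change)
  #12 pop 4: in=⊤ → ⊤ (no change)
  #13 pop 5: in=⊤ → ⊤ (no change)
  #14 pop 0: in=⊤ → ⊤ (no change)

Fixpoint:
  val[0] = ⊤
  val[1] = ⊤
  val[2] = ⊤
  val[3] = ⊤
  val[4] = ⊤
  val[5] = ⊤
  val[6] = ⊤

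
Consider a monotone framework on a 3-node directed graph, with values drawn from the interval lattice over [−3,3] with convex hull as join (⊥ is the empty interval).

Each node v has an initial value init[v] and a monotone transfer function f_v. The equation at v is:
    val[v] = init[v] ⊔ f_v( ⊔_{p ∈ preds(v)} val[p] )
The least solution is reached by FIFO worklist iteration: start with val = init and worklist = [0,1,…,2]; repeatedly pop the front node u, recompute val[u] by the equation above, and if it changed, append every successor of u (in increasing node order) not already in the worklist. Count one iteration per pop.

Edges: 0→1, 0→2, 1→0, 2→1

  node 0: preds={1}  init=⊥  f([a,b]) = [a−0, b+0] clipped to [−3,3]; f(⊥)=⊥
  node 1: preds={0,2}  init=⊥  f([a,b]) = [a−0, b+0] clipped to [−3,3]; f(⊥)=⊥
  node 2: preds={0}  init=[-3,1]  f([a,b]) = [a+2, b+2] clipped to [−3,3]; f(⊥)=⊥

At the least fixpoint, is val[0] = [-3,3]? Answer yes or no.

Iteration log — 10 steps:
  step 1. node 0  ⊔preds=⊥  new=⊥  stable
  step 2. node 1  ⊔preds=[-3,1]  new=[-3,1]  old=⊥  +wl: 0
  step 3. node 2  ⊔preds=⊥  new=[-3,1]  stable
  step 4. node 0  ⊔preds=[-3,1]  new=[-3,1]  old=⊥  +wl: 1,2
  step 5. node 1  ⊔preds=[-3,1]  new=[-3,1]  stable
  step 6. node 2  ⊔preds=[-3,1]  new=[-3,3]  old=[-3,1]  +wl: 1
  step 7. node 1  ⊔preds=[-3,3]  new=[-3,3]  old=[-3,1]  +wl: 0
  step 8. node 0  ⊔preds=[-3,3]  new=[-3,3]  old=[-3,1]  +wl: 1,2
  step 9. node 1  ⊔preds=[-3,3]  new=[-3,3]  stable
  step 10. node 2  ⊔preds=[-3,3]  new=[-3,3]  stable

Least fixpoint reached:
  node 0: [-3,3]
  node 1: [-3,3]
  node 2: [-3,3]

yes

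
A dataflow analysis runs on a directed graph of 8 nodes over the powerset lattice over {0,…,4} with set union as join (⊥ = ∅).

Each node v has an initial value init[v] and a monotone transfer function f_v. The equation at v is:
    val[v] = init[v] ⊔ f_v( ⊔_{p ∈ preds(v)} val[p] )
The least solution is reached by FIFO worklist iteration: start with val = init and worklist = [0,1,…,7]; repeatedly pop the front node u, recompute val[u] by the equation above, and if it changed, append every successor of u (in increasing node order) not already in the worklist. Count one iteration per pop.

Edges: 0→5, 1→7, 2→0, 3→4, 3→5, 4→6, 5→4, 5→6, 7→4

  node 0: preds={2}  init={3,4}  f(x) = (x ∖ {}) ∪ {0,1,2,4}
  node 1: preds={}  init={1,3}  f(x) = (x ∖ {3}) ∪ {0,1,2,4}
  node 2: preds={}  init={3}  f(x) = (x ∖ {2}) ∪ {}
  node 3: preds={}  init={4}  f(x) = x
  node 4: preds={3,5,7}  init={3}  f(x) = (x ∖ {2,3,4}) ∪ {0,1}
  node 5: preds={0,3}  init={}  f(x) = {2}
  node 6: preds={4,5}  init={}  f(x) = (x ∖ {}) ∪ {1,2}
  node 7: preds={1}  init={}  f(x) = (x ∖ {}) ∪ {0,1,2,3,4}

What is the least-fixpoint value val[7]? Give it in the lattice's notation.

Iteration log — 9 steps:
  step 1. node 0  ⊔preds={3}  new={0,1,2,3,4}  old={3,4}  +wl: 
  step 2. node 1  ⊔preds={}  new={0,1,2,3,4}  old={1,3}  +wl: 
  step 3. node 2  ⊔preds={}  new={3}  stable
  step 4. node 3  ⊔preds={}  new={4}  stable
  step 5. node 4  ⊔preds={4}  new={0,1,3}  old={3}  +wl: 
  step 6. node 5  ⊔preds={0,1,2,3,4}  new={2}  old={}  +wl: 4
  step 7. node 6  ⊔preds={0,1,2,3}  new={0,1,2,3}  old={}  +wl: 
  step 8. node 7  ⊔preds={0,1,2,3,4}  new={0,1,2,3,4}  old={}  +wl: 
  step 9. node 4  ⊔preds={0,1,2,3,4}  new={0,1,3}  stable

Least fixpoint reached:
  node 0: {0,1,2,3,4}
  node 1: {0,1,2,3,4}
  node 2: {3}
  node 3: {4}
  node 4: {0,1,3}
  node 5: {2}
  node 6: {0,1,2,3}
  node 7: {0,1,2,3,4}

{0,1,2,3,4}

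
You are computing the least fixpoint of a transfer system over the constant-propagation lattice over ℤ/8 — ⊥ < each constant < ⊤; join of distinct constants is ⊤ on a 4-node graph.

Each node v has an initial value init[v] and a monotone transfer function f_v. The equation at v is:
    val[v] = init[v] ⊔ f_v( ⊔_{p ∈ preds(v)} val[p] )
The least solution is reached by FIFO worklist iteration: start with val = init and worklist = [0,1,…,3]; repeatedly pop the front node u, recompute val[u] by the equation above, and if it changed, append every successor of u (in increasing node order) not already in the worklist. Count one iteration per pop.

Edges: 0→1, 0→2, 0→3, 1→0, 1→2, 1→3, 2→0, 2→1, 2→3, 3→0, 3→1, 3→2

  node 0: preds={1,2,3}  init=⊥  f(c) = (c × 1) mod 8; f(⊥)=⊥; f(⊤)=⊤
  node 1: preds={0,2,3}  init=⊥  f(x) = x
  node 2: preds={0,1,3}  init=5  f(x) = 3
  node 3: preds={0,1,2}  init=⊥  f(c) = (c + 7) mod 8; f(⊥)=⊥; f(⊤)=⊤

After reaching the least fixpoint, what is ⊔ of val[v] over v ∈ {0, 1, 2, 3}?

Trace (9 dequeues):
  [1] u=0 | in 5 | out 5 | prev ⊥ | push {}
  [2] u=1 | in 5 | out 5 | prev ⊥ | push {0}
  [3] u=2 | in 5 | out ⊤ | prev 5 | push {1}
  [4] u=3 | in ⊤ | out ⊤ | prev ⊥ | push {2}
  [5] u=0 | in ⊤ | out ⊤ | prev 5 | push {3}
  [6] u=1 | in ⊤ | out ⊤ | prev 5 | push {0}
  [7] u=2 | in ⊤ | out ⊤ | ==
  [8] u=3 | in ⊤ | out ⊤ | ==
  [9] u=0 | in ⊤ | out ⊤ | ==

Converged values:
  [0] ⊤
  [1] ⊤
  [2] ⊤
  [3] ⊤

⊤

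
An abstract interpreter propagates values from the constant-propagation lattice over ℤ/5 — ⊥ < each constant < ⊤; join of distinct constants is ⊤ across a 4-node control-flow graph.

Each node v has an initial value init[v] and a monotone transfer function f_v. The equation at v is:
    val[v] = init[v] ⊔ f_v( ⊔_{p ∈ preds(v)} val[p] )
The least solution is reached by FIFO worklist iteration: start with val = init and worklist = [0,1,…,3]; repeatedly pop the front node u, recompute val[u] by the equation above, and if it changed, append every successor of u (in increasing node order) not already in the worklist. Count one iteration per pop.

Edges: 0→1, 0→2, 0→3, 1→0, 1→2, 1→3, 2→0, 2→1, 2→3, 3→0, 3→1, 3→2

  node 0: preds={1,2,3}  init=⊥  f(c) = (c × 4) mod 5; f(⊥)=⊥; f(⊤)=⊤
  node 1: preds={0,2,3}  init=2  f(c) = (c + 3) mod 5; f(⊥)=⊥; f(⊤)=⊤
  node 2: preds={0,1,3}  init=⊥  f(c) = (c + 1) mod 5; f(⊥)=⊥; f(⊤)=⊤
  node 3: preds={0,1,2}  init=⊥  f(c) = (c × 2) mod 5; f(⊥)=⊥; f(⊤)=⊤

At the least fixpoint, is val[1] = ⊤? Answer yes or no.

yes

Worklist (8 pops):
  #1 pop 0: in=2 → 3 (was ⊥); enqueue []
  #2 pop 1: in=3 → ⊤ (was 2); enqueue [0]
  #3 pop 2: in=⊤ → ⊤ (was ⊥); enqueue [1]
  #4 pop 3: in=⊤ → ⊤ (was ⊥); enqueue [2]
  #5 pop 0: in=⊤ → ⊤ (was 3); enqueue [3]
  #6 pop 1: in=⊤ → ⊤ (no change)
  #7 pop 2: in=⊤ → ⊤ (no change)
  #8 pop 3: in=⊤ → ⊤ (no change)

Fixpoint:
  val[0] = ⊤
  val[1] = ⊤
  val[2] = ⊤
  val[3] = ⊤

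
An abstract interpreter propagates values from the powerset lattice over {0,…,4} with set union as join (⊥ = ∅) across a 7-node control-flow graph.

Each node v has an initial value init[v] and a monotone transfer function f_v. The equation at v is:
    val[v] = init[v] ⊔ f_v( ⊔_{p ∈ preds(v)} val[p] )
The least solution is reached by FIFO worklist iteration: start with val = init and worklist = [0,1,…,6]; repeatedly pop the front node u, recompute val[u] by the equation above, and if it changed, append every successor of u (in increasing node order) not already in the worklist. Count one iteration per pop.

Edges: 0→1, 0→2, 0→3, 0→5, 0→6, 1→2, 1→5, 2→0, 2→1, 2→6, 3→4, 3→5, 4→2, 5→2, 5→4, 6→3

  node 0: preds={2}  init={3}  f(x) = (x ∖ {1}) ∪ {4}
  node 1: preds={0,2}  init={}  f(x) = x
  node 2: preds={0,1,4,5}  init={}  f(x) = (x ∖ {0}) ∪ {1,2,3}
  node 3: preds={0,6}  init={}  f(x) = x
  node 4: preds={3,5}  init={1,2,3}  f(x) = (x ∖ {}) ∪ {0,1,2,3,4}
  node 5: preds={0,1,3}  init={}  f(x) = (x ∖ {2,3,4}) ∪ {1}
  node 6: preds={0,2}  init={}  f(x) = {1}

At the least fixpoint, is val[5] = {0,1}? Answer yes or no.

no

Iteration log — 15 steps:
  step 1. node 0  ⊔preds={}  new={3,4}  old={3}  +wl: 
  step 2. node 1  ⊔preds={3,4}  new={3,4}  old={}  +wl: 
  step 3. node 2  ⊔preds={1,2,3,4}  new={1,2,3,4}  old={}  +wl: 0,1
  step 4. node 3  ⊔preds={3,4}  new={3,4}  old={}  +wl: 
  step 5. node 4  ⊔preds={3,4}  new={0,1,2,3,4}  old={1,2,3}  +wl: 2
  step 6. node 5  ⊔preds={3,4}  new={1}  old={}  +wl: 4
  step 7. node 6  ⊔preds={1,2,3,4}  new={1}  old={}  +wl: 3
  step 8. node 0  ⊔preds={1,2,3,4}  new={2,3,4}  old={3,4}  +wl: 5,6
  step 9. node 1  ⊔preds={1,2,3,4}  new={1,2,3,4}  old={3,4}  +wl: 
  step 10. node 2  ⊔preds={0,1,2,3,4}  new={1,2,3,4}  stable
  step 11. node 4  ⊔preds={1,3,4}  new={0,1,2,3,4}  stable
  step 12. node 3  ⊔preds={1,2,3,4}  new={1,2,3,4}  old={3,4}  +wl: 4
  step 13. node 5  ⊔preds={1,2,3,4}  new={1}  stable
  step 14. node 6  ⊔preds={1,2,3,4}  new={1}  stable
  step 15. node 4  ⊔preds={1,2,3,4}  new={0,1,2,3,4}  stable

Least fixpoint reached:
  node 0: {2,3,4}
  node 1: {1,2,3,4}
  node 2: {1,2,3,4}
  node 3: {1,2,3,4}
  node 4: {0,1,2,3,4}
  node 5: {1}
  node 6: {1}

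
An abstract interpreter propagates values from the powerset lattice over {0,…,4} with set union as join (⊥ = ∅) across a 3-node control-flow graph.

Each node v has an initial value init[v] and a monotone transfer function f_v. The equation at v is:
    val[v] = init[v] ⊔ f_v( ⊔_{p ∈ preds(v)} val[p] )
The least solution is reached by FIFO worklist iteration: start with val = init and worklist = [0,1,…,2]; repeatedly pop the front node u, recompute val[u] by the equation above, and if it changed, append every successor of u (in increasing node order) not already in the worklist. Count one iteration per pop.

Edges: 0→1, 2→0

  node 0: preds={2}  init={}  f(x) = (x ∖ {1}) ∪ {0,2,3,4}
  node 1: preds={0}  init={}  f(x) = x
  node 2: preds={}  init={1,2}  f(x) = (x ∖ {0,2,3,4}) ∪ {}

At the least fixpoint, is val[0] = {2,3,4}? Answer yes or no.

Worklist (3 pops):
  #1 pop 0: in={1,2} → {0,2,3,4} (was {}); enqueue []
  #2 pop 1: in={0,2,3,4} → {0,2,3,4} (was {}); enqueue []
  #3 pop 2: in={} → {1,2} (no change)

Fixpoint:
  val[0] = {0,2,3,4}
  val[1] = {0,2,3,4}
  val[2] = {1,2}

no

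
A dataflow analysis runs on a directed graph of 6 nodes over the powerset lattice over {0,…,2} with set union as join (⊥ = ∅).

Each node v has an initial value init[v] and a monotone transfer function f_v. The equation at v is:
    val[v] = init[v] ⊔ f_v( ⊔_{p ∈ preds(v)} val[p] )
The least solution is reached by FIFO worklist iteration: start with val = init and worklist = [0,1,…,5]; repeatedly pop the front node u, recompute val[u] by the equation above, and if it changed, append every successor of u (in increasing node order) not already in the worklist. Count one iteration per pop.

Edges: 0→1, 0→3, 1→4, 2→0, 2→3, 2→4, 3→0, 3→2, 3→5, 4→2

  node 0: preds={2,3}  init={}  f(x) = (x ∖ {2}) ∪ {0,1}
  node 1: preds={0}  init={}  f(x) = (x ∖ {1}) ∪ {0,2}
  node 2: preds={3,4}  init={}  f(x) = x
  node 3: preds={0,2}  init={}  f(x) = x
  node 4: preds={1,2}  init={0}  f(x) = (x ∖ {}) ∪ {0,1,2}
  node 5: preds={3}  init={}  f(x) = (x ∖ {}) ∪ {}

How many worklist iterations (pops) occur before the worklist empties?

14

Iteration log — 14 steps:
  step 1. node 0  ⊔preds={}  new={0,1}  old={}  +wl: 
  step 2. node 1  ⊔preds={0,1}  new={0,2}  old={}  +wl: 
  step 3. node 2  ⊔preds={0}  new={0}  old={}  +wl: 0
  step 4. node 3  ⊔preds={0,1}  new={0,1}  old={}  +wl: 2
  step 5. node 4  ⊔preds={0,2}  new={0,1,2}  old={0}  +wl: 
  step 6. node 5  ⊔preds={0,1}  new={0,1}  old={}  +wl: 
  step 7. node 0  ⊔preds={0,1}  new={0,1}  stable
  step 8. node 2  ⊔preds={0,1,2}  new={0,1,2}  old={0}  +wl: 0,3,4
  step 9. node 0  ⊔preds={0,1,2}  new={0,1}  stable
  step 10. node 3  ⊔preds={0,1,2}  new={0,1,2}  old={0,1}  +wl: 0,2,5
  step 11. node 4  ⊔preds={0,1,2}  new={0,1,2}  stable
  step 12. node 0  ⊔preds={0,1,2}  new={0,1}  stable
  step 13. node 2  ⊔preds={0,1,2}  new={0,1,2}  stable
  step 14. node 5  ⊔preds={0,1,2}  new={0,1,2}  old={0,1}  +wl: 

Least fixpoint reached:
  node 0: {0,1}
  node 1: {0,2}
  node 2: {0,1,2}
  node 3: {0,1,2}
  node 4: {0,1,2}
  node 5: {0,1,2}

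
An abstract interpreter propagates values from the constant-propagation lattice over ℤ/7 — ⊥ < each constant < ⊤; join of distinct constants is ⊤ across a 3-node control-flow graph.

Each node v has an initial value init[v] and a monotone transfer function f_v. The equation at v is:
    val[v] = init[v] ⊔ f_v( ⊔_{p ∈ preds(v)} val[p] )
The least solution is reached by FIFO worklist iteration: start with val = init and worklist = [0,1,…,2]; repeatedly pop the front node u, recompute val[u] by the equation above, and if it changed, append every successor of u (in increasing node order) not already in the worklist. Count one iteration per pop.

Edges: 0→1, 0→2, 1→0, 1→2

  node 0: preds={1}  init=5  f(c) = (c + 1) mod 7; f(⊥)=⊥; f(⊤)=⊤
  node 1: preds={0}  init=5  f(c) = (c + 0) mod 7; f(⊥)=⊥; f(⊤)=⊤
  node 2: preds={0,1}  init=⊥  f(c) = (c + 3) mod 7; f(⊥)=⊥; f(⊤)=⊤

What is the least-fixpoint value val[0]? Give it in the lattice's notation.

Iteration log — 4 steps:
  step 1. node 0  ⊔preds=5  new=⊤  old=5  +wl: 
  step 2. node 1  ⊔preds=⊤  new=⊤  old=5  +wl: 0
  step 3. node 2  ⊔preds=⊤  new=⊤  old=⊥  +wl: 
  step 4. node 0  ⊔preds=⊤  new=⊤  stable

Least fixpoint reached:
  node 0: ⊤
  node 1: ⊤
  node 2: ⊤

⊤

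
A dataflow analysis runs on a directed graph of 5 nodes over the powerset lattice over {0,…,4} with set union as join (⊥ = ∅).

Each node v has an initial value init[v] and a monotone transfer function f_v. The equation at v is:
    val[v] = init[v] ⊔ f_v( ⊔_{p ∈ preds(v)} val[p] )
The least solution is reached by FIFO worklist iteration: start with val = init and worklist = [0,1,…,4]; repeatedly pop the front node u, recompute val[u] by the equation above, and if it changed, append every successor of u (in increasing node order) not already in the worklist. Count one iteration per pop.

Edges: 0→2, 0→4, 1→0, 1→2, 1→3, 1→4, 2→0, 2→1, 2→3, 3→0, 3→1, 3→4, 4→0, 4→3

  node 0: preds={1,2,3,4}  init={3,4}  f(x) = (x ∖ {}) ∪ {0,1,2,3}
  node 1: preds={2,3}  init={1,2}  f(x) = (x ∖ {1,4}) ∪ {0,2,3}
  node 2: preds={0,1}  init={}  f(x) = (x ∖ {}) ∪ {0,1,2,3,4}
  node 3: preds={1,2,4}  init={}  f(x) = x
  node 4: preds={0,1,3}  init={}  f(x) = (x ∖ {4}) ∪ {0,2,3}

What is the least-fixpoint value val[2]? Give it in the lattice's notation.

{0,1,2,3,4}

Worklist (8 pops):
  #1 pop 0: in={1,2} → {0,1,2,3,4} (was {3,4}); enqueue []
  #2 pop 1: in={} → {0,1,2,3} (was {1,2}); enqueue [0]
  #3 pop 2: in={0,1,2,3,4} → {0,1,2,3,4} (was {}); enqueue [1]
  #4 pop 3: in={0,1,2,3,4} → {0,1,2,3,4} (was {}); enqueue []
  #5 pop 4: in={0,1,2,3,4} → {0,1,2,3} (was {}); enqueue [3]
  #6 pop 0: in={0,1,2,3,4} → {0,1,2,3,4} (no change)
  #7 pop 1: in={0,1,2,3,4} → {0,1,2,3} (no change)
  #8 pop 3: in={0,1,2,3,4} → {0,1,2,3,4} (no change)

Fixpoint:
  val[0] = {0,1,2,3,4}
  val[1] = {0,1,2,3}
  val[2] = {0,1,2,3,4}
  val[3] = {0,1,2,3,4}
  val[4] = {0,1,2,3}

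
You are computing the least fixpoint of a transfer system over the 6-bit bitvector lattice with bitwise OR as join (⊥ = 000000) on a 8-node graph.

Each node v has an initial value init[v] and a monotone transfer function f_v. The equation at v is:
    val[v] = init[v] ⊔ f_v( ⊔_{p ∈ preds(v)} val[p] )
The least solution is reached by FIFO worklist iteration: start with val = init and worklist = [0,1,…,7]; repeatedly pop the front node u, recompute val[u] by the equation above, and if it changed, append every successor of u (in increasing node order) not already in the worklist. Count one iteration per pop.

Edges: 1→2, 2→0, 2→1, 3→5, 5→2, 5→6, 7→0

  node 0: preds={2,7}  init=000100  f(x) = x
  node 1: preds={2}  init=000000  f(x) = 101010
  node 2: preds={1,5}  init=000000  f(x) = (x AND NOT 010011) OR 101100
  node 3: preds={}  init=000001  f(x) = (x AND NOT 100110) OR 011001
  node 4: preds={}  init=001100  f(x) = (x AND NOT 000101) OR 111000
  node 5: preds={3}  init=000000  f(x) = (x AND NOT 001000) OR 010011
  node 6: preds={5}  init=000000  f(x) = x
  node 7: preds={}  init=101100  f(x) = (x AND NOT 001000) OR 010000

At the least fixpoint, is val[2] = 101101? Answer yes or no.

no

Trace (11 dequeues):
  [1] u=0 | in 101100 | out 101100 | prev 000100 | push {}
  [2] u=1 | in 000000 | out 101010 | prev 000000 | push {}
  [3] u=2 | in 101010 | out 101100 | prev 000000 | push {0,1}
  [4] u=3 | in 000000 | out 011001 | prev 000001 | push {}
  [5] u=4 | in 000000 | out 111100 | prev 001100 | push {}
  [6] u=5 | in 011001 | out 010011 | prev 000000 | push {2}
  [7] u=6 | in 010011 | out 010011 | prev 000000 | push {}
  [8] u=7 | in 000000 | out 111100 | prev 101100 | push {}
  [9] u=0 | in 111100 | out 111100 | prev 101100 | push {}
  [10] u=1 | in 101100 | out 101010 | ==
  [11] u=2 | in 111011 | out 101100 | ==

Converged values:
  [0] 111100
  [1] 101010
  [2] 101100
  [3] 011001
  [4] 111100
  [5] 010011
  [6] 010011
  [7] 111100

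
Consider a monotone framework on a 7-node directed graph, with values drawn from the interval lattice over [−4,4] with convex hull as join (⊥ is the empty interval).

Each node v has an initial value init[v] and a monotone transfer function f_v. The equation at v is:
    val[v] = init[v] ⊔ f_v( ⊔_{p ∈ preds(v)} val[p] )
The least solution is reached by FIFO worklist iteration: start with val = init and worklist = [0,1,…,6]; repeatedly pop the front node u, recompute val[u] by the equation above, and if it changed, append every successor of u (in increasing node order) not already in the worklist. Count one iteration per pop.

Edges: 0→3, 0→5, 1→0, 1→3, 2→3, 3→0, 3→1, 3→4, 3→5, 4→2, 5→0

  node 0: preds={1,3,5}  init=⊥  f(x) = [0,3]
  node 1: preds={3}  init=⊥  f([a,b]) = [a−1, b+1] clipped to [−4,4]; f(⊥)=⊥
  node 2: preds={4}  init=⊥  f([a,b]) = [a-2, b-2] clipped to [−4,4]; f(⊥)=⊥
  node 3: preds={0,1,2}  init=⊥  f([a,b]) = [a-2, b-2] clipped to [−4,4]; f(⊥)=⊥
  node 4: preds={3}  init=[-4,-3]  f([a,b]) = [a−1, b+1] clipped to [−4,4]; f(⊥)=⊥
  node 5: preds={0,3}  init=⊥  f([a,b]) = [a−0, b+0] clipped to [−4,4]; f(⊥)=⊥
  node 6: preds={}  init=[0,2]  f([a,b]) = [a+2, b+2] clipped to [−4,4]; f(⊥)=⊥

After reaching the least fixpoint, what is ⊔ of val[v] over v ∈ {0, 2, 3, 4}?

Iteration log — 12 steps:
  step 1. node 0  ⊔preds=⊥  new=[0,3]  old=⊥  +wl: 
  step 2. node 1  ⊔preds=⊥  new=⊥  stable
  step 3. node 2  ⊔preds=[-4,-3]  new=[-4,-4]  old=⊥  +wl: 
  step 4. node 3  ⊔preds=[-4,3]  new=[-4,1]  old=⊥  +wl: 0,1
  step 5. node 4  ⊔preds=[-4,1]  new=[-4,2]  old=[-4,-3]  +wl: 2
  step 6. node 5  ⊔preds=[-4,3]  new=[-4,3]  old=⊥  +wl: 
  step 7. node 6  ⊔preds=⊥  new=[0,2]  stable
  step 8. node 0  ⊔preds=[-4,3]  new=[0,3]  stable
  step 9. node 1  ⊔preds=[-4,1]  new=[-4,2]  old=⊥  +wl: 0,3
  step 10. node 2  ⊔preds=[-4,2]  new=[-4,0]  old=[-4,-4]  +wl: 
  step 11. node 0  ⊔preds=[-4,3]  new=[0,3]  stable
  step 12. node 3  ⊔preds=[-4,3]  new=[-4,1]  stable

Least fixpoint reached:
  node 0: [0,3]
  node 1: [-4,2]
  node 2: [-4,0]
  node 3: [-4,1]
  node 4: [-4,2]
  node 5: [-4,3]
  node 6: [0,2]

[-4,3]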